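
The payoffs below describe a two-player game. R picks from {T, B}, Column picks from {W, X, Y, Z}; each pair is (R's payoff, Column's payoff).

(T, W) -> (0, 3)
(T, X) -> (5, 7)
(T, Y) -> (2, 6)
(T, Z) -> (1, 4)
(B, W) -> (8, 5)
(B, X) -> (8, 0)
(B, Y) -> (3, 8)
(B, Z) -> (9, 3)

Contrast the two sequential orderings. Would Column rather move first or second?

first

If R leads: Column's best replies are T→X, B→Y; R's induced payoffs 5, 3; outcome (T, X), payoffs (5, 7).
If Column leads: R's best replies are W→B, X→B, Y→B, Z→B; Column's induced payoffs 5, 0, 8, 3; outcome (B, Y), payoffs (3, 8).
Column gets 8 moving first and 7 moving second, so Column prefers to move first.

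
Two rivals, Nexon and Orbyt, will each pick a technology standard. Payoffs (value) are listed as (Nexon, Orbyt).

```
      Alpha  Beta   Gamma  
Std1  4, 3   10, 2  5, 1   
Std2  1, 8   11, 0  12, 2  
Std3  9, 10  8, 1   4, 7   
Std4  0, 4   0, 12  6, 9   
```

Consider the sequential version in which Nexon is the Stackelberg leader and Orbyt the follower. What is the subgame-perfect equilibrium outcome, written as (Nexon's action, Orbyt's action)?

Solve by backward induction (Nexon leads).
- Std1: Orbyt compares 3, 2, 1 and picks Alpha; Nexon would get 4.
- Std2: Orbyt compares 8, 0, 2 and picks Alpha; Nexon would get 1.
- Std3: Orbyt compares 10, 1, 7 and picks Alpha; Nexon would get 9.
- Std4: Orbyt compares 4, 12, 9 and picks Beta; Nexon would get 0.
Maximizing over 4, 1, 9, 0, Nexon chooses Std3. Subgame-perfect outcome: (Std3, Alpha) with payoffs (9, 10).

(Std3, Alpha)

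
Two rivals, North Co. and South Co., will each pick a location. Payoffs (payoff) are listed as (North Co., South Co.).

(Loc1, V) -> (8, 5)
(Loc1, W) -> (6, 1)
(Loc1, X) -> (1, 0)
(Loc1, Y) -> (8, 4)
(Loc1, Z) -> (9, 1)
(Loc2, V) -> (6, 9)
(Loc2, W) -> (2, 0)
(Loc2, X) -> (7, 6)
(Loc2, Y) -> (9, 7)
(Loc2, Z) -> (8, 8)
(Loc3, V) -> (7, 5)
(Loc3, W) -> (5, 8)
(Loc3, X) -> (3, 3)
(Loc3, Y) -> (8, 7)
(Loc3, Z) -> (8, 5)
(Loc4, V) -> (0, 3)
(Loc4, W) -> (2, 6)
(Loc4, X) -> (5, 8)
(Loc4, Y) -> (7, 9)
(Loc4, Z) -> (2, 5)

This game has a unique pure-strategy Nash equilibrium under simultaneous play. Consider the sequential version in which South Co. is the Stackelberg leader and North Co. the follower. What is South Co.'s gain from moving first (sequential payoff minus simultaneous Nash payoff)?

North Co. best-responds to each possible South Co. move:
- V → North Co. plays Loc1 (best of 8, 6, 7, 0); South Co. gets 5.
- W → North Co. plays Loc1 (best of 6, 2, 5, 2); South Co. gets 1.
- X → North Co. plays Loc2 (best of 1, 7, 3, 5); South Co. gets 6.
- Y → North Co. plays Loc2 (best of 8, 9, 8, 7); South Co. gets 7.
- Z → North Co. plays Loc1 (best of 9, 8, 8, 2); South Co. gets 1.
Maximizing over 5, 1, 6, 7, 1, South Co. chooses Y. Subgame-perfect outcome: (Loc2, Y) with payoffs (9, 7).
Now find the simultaneous Nash equilibrium.
North Co.'s best replies: V→Loc1; W→Loc1; X→Loc2; Y→Loc2; Z→Loc1.
South Co.'s best replies: Loc1→V; Loc2→V; Loc3→W; Loc4→Y.
The unique mutual best reply is (Loc1, V), giving (8, 5).
South Co.'s commitment gain: 7 − 5 = 2.

2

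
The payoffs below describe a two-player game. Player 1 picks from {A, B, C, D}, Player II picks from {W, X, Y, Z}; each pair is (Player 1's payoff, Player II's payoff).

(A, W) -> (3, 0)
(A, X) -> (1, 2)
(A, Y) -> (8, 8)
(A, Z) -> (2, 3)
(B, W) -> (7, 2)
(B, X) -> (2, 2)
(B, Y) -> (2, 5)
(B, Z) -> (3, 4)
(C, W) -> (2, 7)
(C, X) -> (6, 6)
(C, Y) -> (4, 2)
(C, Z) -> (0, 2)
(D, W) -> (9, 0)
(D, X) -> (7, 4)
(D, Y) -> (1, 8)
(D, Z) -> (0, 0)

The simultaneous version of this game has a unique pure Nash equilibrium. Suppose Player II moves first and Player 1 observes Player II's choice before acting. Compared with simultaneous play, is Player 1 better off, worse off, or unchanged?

Player 1 best-responds to each possible Player II move:
- W → Player 1 plays D (best of 3, 7, 2, 9); Player II gets 0.
- X → Player 1 plays D (best of 1, 2, 6, 7); Player II gets 4.
- Y → Player 1 plays A (best of 8, 2, 4, 1); Player II gets 8.
- Z → Player 1 plays B (best of 2, 3, 0, 0); Player II gets 4.
Player II's induced payoffs are 0, 4, 8, 4, so Player II commits to Y. Subgame-perfect outcome: (A, Y) with payoffs (8, 8).
Under simultaneous play:
Player 1's best replies: W→D; X→D; Y→A; Z→B.
Player II's best replies: A→Y; B→Y; C→W; D→Y.
The unique mutual best reply is (A, Y), giving (8, 8).
Player 1 earns 8 sequentially versus 8 at the Nash outcome: unchanged.

unchanged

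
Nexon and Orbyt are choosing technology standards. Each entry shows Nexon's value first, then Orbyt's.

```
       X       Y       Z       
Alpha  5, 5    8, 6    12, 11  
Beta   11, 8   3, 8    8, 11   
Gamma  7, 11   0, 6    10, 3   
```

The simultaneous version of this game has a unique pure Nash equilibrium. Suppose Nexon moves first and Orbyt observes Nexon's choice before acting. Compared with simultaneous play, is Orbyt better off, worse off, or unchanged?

unchanged

Backward induction with Nexon moving first.
- Alpha → Orbyt plays Z (best of 5, 6, 11); Nexon gets 12.
- Beta → Orbyt plays Z (best of 8, 8, 11); Nexon gets 8.
- Gamma → Orbyt plays X (best of 11, 6, 3); Nexon gets 7.
Maximizing over 12, 8, 7, Nexon chooses Alpha. Subgame-perfect outcome: (Alpha, Z) with payoffs (12, 11).
Under simultaneous play:
Nexon's best replies: X→Beta; Y→Alpha; Z→Alpha.
Orbyt's best replies: Alpha→Z; Beta→Z; Gamma→X.
The unique mutual best reply is (Alpha, Z), giving (12, 11).
Orbyt earns 11 sequentially versus 11 at the Nash outcome: unchanged.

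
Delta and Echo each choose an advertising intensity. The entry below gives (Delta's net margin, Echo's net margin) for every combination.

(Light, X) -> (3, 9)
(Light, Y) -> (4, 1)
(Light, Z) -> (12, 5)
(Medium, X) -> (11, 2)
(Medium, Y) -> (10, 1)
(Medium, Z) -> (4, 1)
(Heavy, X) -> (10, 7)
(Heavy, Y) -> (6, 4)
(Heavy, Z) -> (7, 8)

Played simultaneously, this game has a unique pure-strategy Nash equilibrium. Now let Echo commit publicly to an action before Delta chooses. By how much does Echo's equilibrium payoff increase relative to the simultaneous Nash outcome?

Solve by backward induction (Echo leads).
- X: Delta compares 3, 11, 10 and picks Medium; Echo would get 2.
- Y: Delta compares 4, 10, 6 and picks Medium; Echo would get 1.
- Z: Delta compares 12, 4, 7 and picks Light; Echo would get 5.
Echo's induced payoffs are 2, 1, 5, so Echo commits to Z. Subgame-perfect outcome: (Light, Z) with payoffs (12, 5).
Under simultaneous play:
Delta's best replies: X→Medium; Y→Medium; Z→Light.
Echo's best replies: Light→X; Medium→X; Heavy→Z.
Only (Medium, X) has each player best-responding; Nash payoffs (11, 2).
Echo's commitment gain: 5 − 2 = 3.

3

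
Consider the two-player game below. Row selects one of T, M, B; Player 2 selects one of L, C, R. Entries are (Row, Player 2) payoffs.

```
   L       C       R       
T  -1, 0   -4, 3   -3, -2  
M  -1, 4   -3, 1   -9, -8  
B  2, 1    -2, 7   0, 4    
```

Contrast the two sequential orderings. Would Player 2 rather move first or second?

first

If Row leads: Player 2's best replies are T→C, M→L, B→C; Row's induced payoffs -4, -1, -2; outcome (M, L), payoffs (-1, 4).
If Player 2 leads: Row's best replies are L→B, C→B, R→B; Player 2's induced payoffs 1, 7, 4; outcome (B, C), payoffs (-2, 7).
Player 2 gets 7 moving first and 4 moving second, so Player 2 prefers to move first.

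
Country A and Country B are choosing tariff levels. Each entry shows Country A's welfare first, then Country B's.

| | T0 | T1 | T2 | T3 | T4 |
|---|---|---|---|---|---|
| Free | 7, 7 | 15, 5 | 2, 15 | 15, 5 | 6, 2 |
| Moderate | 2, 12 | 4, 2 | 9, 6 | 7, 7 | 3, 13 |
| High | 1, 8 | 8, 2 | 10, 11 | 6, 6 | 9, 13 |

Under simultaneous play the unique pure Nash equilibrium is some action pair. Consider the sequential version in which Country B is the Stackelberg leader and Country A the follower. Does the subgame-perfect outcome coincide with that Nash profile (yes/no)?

Backward induction with Country B moving first.
- T0: Country A compares 7, 2, 1 and picks Free; Country B would get 7.
- T1: Country A compares 15, 4, 8 and picks Free; Country B would get 5.
- T2: Country A compares 2, 9, 10 and picks High; Country B would get 11.
- T3: Country A compares 15, 7, 6 and picks Free; Country B would get 5.
- T4: Country A compares 6, 3, 9 and picks High; Country B would get 13.
Maximizing over 7, 5, 11, 5, 13, Country B chooses T4. Subgame-perfect outcome: (High, T4) with payoffs (9, 13).
Under simultaneous play:
Country A's best replies: T0→Free; T1→Free; T2→High; T3→Free; T4→High.
Country B's best replies: Free→T2; Moderate→T4; High→T4.
Only (High, T4) has each player best-responding; Nash payoffs (9, 13).
Sequential outcome (High, T4) coincides with the Nash profile (High, T4).

yes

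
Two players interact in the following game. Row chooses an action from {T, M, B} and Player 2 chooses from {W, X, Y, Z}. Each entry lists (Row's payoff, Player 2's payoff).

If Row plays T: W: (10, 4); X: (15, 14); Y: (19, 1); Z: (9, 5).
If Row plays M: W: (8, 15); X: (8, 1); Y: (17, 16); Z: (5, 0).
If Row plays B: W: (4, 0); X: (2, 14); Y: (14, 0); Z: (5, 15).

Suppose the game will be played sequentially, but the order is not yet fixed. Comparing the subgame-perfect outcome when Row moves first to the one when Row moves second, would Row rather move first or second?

If Row leads: Player 2's best replies are T→X, M→Y, B→Z; Row's induced payoffs 15, 17, 5; outcome (M, Y), payoffs (17, 16).
If Player 2 leads: Row's best replies are W→T, X→T, Y→T, Z→T; Player 2's induced payoffs 4, 14, 1, 5; outcome (T, X), payoffs (15, 14).
Row gets 17 moving first and 15 moving second, so Row prefers to move first.

first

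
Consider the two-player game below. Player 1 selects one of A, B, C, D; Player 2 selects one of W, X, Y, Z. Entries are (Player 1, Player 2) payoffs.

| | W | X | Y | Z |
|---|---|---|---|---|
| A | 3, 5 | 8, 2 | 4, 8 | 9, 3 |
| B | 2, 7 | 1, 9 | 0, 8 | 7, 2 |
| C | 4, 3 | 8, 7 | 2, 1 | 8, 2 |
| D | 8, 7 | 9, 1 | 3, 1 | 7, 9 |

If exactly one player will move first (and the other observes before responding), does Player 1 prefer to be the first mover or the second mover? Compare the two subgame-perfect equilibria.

first

If Player 1 leads: Player 2's best replies are A→Y, B→X, C→X, D→Z; Player 1's induced payoffs 4, 1, 8, 7; outcome (C, X), payoffs (8, 7).
If Player 2 leads: Player 1's best replies are W→D, X→D, Y→A, Z→A; Player 2's induced payoffs 7, 1, 8, 3; outcome (A, Y), payoffs (4, 8).
Player 1 gets 8 moving first and 4 moving second, so Player 1 prefers to move first.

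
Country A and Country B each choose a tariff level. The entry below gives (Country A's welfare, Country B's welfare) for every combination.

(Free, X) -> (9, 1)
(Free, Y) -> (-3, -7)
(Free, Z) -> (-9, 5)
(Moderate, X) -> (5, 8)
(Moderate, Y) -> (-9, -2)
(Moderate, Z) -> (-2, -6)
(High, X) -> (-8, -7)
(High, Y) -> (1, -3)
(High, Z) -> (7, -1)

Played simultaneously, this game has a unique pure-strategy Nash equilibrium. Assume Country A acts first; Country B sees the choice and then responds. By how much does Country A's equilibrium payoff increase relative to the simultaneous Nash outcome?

0

Backward induction with Country A moving first.
- Free: Country B compares 1, -7, 5 and picks Z; Country A would get -9.
- Moderate: Country B compares 8, -2, -6 and picks X; Country A would get 5.
- High: Country B compares -7, -3, -1 and picks Z; Country A would get 7.
Country A's induced payoffs are -9, 5, 7, so Country A commits to High. Subgame-perfect outcome: (High, Z) with payoffs (7, -1).
Now find the simultaneous Nash equilibrium.
Country A's best replies: X→Free; Y→High; Z→High.
Country B's best replies: Free→Z; Moderate→X; High→Z.
Only (High, Z) has each player best-responding; Nash payoffs (7, -1).
Country A's commitment gain: 7 − 7 = 0.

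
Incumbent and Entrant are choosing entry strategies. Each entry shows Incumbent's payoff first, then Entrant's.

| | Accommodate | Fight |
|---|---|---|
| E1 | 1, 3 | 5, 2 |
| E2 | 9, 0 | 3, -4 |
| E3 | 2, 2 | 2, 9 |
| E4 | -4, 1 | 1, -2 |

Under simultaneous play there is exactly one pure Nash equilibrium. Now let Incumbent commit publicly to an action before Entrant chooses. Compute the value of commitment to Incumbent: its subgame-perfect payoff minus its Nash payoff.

0

Entrant best-responds to each possible Incumbent move:
- E1: BR = Accommodate, leader payoff 1.
- E2: BR = Accommodate, leader payoff 9.
- E3: BR = Fight, leader payoff 2.
- E4: BR = Accommodate, leader payoff -4.
Among 1, 9, 2, -4, the best is 9 at E2. Subgame-perfect outcome: (E2, Accommodate) with payoffs (9, 0).
For the simultaneous game, intersect best replies.
Incumbent's best replies: Accommodate→E2; Fight→E1.
Entrant's best replies: E1→Accommodate; E2→Accommodate; E3→Fight; E4→Accommodate.
The unique mutual best reply is (E2, Accommodate), giving (9, 0).
Incumbent's commitment gain: 9 − 9 = 0.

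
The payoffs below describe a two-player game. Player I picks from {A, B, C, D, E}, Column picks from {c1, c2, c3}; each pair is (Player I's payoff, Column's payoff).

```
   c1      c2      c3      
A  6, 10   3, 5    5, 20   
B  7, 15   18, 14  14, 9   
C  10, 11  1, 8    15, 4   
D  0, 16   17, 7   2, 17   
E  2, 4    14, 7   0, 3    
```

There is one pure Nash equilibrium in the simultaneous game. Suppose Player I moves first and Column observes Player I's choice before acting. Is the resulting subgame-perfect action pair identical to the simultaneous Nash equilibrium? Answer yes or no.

no

Solve by backward induction (Player I leads).
- A: Column compares 10, 5, 20 and picks c3; Player I would get 5.
- B: Column compares 15, 14, 9 and picks c1; Player I would get 7.
- C: Column compares 11, 8, 4 and picks c1; Player I would get 10.
- D: Column compares 16, 7, 17 and picks c3; Player I would get 2.
- E: Column compares 4, 7, 3 and picks c2; Player I would get 14.
Among 5, 7, 10, 2, 14, the best is 14 at E. Subgame-perfect outcome: (E, c2) with payoffs (14, 7).
Under simultaneous play:
Player I's best replies: c1→C; c2→B; c3→C.
Column's best replies: A→c3; B→c1; C→c1; D→c3; E→c2.
The unique mutual best reply is (C, c1), giving (10, 11).
Sequential outcome (E, c2) differs from the Nash profile (C, c1).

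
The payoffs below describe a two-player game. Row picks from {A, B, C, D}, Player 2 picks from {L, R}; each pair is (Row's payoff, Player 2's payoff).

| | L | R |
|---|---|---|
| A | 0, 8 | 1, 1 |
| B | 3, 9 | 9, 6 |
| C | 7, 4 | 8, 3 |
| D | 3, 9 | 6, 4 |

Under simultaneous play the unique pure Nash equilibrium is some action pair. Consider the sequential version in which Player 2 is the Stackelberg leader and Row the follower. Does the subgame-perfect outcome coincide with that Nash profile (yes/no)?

Work backward from Row's decision.
- L: Row compares 0, 3, 7, 3 and picks C; Player 2 would get 4.
- R: Row compares 1, 9, 8, 6 and picks B; Player 2 would get 6.
Maximizing over 4, 6, Player 2 chooses R. Subgame-perfect outcome: (B, R) with payoffs (9, 6).
For the simultaneous game, intersect best replies.
Row's best replies: L→C; R→B.
Player 2's best replies: A→L; B→L; C→L; D→L.
Only (C, L) has each player best-responding; Nash payoffs (7, 4).
Sequential outcome (B, R) differs from the Nash profile (C, L).

no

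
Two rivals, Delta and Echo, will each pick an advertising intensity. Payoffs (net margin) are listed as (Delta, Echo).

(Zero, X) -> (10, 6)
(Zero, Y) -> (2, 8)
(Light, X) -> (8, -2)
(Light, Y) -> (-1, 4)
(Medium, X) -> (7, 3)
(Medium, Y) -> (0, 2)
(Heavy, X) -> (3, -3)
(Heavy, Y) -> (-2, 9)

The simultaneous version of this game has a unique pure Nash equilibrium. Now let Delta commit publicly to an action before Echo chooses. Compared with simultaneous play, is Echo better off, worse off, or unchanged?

worse off

Solve by backward induction (Delta leads).
- Zero → Echo plays Y (best of 6, 8); Delta gets 2.
- Light → Echo plays Y (best of -2, 4); Delta gets -1.
- Medium → Echo plays X (best of 3, 2); Delta gets 7.
- Heavy → Echo plays Y (best of -3, 9); Delta gets -2.
Delta's induced payoffs are 2, -1, 7, -2, so Delta commits to Medium. Subgame-perfect outcome: (Medium, X) with payoffs (7, 3).
For the simultaneous game, intersect best replies.
Delta's best replies: X→Zero; Y→Zero.
Echo's best replies: Zero→Y; Light→Y; Medium→X; Heavy→Y.
Only (Zero, Y) has each player best-responding; Nash payoffs (2, 8).
Echo earns 3 sequentially versus 8 at the Nash outcome: worse off.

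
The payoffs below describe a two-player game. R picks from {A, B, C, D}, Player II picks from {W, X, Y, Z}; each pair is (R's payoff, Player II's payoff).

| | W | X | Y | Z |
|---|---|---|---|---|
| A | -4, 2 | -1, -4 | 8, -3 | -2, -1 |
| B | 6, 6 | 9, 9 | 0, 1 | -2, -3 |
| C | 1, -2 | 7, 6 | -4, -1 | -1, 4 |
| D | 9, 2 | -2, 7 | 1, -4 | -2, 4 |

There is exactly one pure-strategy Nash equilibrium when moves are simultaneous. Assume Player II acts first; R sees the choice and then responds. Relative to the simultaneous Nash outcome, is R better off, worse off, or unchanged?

Work backward from R's decision.
- W: R compares -4, 6, 1, 9 and picks D; Player II would get 2.
- X: R compares -1, 9, 7, -2 and picks B; Player II would get 9.
- Y: R compares 8, 0, -4, 1 and picks A; Player II would get -3.
- Z: R compares -2, -2, -1, -2 and picks C; Player II would get 4.
Maximizing over 2, 9, -3, 4, Player II chooses X. Subgame-perfect outcome: (B, X) with payoffs (9, 9).
Now find the simultaneous Nash equilibrium.
R's best replies: W→D; X→B; Y→A; Z→C.
Player II's best replies: A→W; B→X; C→X; D→X.
Only (B, X) has each player best-responding; Nash payoffs (9, 9).
R earns 9 sequentially versus 9 at the Nash outcome: unchanged.

unchanged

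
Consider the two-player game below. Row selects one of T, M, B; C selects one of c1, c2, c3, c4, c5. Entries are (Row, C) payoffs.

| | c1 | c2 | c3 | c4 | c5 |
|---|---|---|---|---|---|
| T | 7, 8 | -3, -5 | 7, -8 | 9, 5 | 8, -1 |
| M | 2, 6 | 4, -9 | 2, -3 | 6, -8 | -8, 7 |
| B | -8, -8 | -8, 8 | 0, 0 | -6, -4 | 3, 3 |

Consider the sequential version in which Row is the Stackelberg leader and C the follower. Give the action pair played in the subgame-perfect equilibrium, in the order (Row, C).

Backward induction with Row moving first.
- T → C plays c1 (best of 8, -5, -8, 5, -1); Row gets 7.
- M → C plays c5 (best of 6, -9, -3, -8, 7); Row gets -8.
- B → C plays c2 (best of -8, 8, 0, -4, 3); Row gets -8.
Row's induced payoffs are 7, -8, -8, so Row commits to T. Subgame-perfect outcome: (T, c1) with payoffs (7, 8).

(T, c1)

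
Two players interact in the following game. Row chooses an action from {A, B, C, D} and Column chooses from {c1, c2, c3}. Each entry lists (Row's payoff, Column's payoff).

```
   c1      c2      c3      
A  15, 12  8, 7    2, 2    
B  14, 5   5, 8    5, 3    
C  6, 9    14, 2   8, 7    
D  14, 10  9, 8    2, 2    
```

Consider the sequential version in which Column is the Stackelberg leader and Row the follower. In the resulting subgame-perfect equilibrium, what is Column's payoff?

12

Solve by backward induction (Column leads).
- c1: Row compares 15, 14, 6, 14 and picks A; Column would get 12.
- c2: Row compares 8, 5, 14, 9 and picks C; Column would get 2.
- c3: Row compares 2, 5, 8, 2 and picks C; Column would get 7.
Column's induced payoffs are 12, 2, 7, so Column commits to c1. Subgame-perfect outcome: (A, c1) with payoffs (15, 12).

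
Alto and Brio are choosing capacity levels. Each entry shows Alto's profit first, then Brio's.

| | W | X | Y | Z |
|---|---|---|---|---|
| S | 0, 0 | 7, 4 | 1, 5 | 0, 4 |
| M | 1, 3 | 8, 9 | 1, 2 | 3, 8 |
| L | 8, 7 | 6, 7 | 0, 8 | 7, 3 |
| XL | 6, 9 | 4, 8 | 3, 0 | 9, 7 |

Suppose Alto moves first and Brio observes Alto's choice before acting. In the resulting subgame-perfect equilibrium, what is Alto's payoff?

8

Backward induction with Alto moving first.
- S → Brio plays Y (best of 0, 4, 5, 4); Alto gets 1.
- M → Brio plays X (best of 3, 9, 2, 8); Alto gets 8.
- L → Brio plays Y (best of 7, 7, 8, 3); Alto gets 0.
- XL → Brio plays W (best of 9, 8, 0, 7); Alto gets 6.
Among 1, 8, 0, 6, the best is 8 at M. Subgame-perfect outcome: (M, X) with payoffs (8, 9).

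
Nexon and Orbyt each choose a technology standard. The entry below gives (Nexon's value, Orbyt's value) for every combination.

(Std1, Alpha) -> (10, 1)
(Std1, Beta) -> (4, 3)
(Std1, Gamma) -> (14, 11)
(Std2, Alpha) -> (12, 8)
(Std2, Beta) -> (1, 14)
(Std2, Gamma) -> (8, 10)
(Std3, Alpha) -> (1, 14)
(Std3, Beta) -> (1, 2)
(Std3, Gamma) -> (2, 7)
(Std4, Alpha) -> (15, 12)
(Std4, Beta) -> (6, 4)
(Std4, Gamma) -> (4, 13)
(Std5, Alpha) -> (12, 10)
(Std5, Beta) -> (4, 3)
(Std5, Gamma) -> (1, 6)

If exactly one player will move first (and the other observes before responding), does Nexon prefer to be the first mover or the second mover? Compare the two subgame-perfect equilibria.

If Nexon leads: Orbyt's best replies are Std1→Gamma, Std2→Beta, Std3→Alpha, Std4→Gamma, Std5→Alpha; Nexon's induced payoffs 14, 1, 1, 4, 12; outcome (Std1, Gamma), payoffs (14, 11).
If Orbyt leads: Nexon's best replies are Alpha→Std4, Beta→Std4, Gamma→Std1; Orbyt's induced payoffs 12, 4, 11; outcome (Std4, Alpha), payoffs (15, 12).
Nexon gets 14 moving first and 15 moving second, so Nexon prefers to move second.

second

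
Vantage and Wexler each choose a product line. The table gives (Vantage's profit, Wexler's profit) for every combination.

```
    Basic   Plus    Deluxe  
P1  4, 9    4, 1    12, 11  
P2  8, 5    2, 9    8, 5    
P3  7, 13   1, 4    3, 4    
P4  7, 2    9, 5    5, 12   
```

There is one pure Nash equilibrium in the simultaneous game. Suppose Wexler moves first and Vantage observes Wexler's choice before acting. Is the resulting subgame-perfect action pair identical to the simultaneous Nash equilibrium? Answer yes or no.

yes

Work backward from Vantage's decision.
- Basic: BR = P2, leader payoff 5.
- Plus: BR = P4, leader payoff 5.
- Deluxe: BR = P1, leader payoff 11.
Maximizing over 5, 5, 11, Wexler chooses Deluxe. Subgame-perfect outcome: (P1, Deluxe) with payoffs (12, 11).
Now find the simultaneous Nash equilibrium.
Vantage's best replies: Basic→P2; Plus→P4; Deluxe→P1.
Wexler's best replies: P1→Deluxe; P2→Plus; P3→Basic; P4→Deluxe.
The unique mutual best reply is (P1, Deluxe), giving (12, 11).
Sequential outcome (P1, Deluxe) coincides with the Nash profile (P1, Deluxe).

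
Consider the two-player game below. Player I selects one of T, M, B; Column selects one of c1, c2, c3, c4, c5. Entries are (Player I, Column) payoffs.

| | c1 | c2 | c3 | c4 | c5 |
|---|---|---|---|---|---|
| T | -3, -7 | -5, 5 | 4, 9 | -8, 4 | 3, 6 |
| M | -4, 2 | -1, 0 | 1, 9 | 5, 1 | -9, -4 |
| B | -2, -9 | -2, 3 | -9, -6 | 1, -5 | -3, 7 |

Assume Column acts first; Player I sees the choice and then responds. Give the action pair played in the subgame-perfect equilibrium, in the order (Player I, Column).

Solve by backward induction (Column leads).
- c1: Player I compares -3, -4, -2 and picks B; Column would get -9.
- c2: Player I compares -5, -1, -2 and picks M; Column would get 0.
- c3: Player I compares 4, 1, -9 and picks T; Column would get 9.
- c4: Player I compares -8, 5, 1 and picks M; Column would get 1.
- c5: Player I compares 3, -9, -3 and picks T; Column would get 6.
Column's induced payoffs are -9, 0, 9, 1, 6, so Column commits to c3. Subgame-perfect outcome: (T, c3) with payoffs (4, 9).

(T, c3)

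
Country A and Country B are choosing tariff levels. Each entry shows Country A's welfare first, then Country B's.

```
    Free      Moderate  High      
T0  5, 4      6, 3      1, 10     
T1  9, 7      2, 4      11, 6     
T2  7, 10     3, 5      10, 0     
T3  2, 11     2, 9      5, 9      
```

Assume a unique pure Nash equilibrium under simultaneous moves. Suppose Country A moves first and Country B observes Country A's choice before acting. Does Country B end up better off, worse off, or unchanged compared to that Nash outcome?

Country B best-responds to each possible Country A move:
- T0: Country B compares 4, 3, 10 and picks High; Country A would get 1.
- T1: Country B compares 7, 4, 6 and picks Free; Country A would get 9.
- T2: Country B compares 10, 5, 0 and picks Free; Country A would get 7.
- T3: Country B compares 11, 9, 9 and picks Free; Country A would get 2.
Country A's induced payoffs are 1, 9, 7, 2, so Country A commits to T1. Subgame-perfect outcome: (T1, Free) with payoffs (9, 7).
For the simultaneous game, intersect best replies.
Country A's best replies: Free→T1; Moderate→T0; High→T1.
Country B's best replies: T0→High; T1→Free; T2→Free; T3→Free.
The unique mutual best reply is (T1, Free), giving (9, 7).
Country B earns 7 sequentially versus 7 at the Nash outcome: unchanged.

unchanged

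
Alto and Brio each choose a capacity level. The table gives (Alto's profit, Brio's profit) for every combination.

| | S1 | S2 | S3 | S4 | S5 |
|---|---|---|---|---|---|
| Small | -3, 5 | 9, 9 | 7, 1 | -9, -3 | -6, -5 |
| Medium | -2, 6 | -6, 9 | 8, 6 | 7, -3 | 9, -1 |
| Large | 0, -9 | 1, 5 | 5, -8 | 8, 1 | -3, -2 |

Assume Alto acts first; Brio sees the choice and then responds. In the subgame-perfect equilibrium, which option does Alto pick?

Solve by backward induction (Alto leads).
- Small: BR = S2, leader payoff 9.
- Medium: BR = S2, leader payoff -6.
- Large: BR = S2, leader payoff 1.
Alto's induced payoffs are 9, -6, 1, so Alto commits to Small. Subgame-perfect outcome: (Small, S2) with payoffs (9, 9).

Small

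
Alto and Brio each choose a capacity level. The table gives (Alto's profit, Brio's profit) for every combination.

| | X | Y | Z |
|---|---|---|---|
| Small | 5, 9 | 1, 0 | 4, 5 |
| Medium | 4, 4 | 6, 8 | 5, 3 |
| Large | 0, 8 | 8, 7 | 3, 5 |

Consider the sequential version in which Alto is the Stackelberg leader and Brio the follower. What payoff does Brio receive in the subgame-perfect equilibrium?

Solve by backward induction (Alto leads).
- Small: Brio compares 9, 0, 5 and picks X; Alto would get 5.
- Medium: Brio compares 4, 8, 3 and picks Y; Alto would get 6.
- Large: Brio compares 8, 7, 5 and picks X; Alto would get 0.
Among 5, 6, 0, the best is 6 at Medium. Subgame-perfect outcome: (Medium, Y) with payoffs (6, 8).

8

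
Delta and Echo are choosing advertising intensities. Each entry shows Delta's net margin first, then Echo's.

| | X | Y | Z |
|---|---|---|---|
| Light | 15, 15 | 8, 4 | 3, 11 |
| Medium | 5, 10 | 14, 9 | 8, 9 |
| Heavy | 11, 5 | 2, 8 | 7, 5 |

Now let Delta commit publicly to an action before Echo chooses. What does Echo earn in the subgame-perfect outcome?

Backward induction with Delta moving first.
- Light: BR = X, leader payoff 15.
- Medium: BR = X, leader payoff 5.
- Heavy: BR = Y, leader payoff 2.
Delta's induced payoffs are 15, 5, 2, so Delta commits to Light. Subgame-perfect outcome: (Light, X) with payoffs (15, 15).

15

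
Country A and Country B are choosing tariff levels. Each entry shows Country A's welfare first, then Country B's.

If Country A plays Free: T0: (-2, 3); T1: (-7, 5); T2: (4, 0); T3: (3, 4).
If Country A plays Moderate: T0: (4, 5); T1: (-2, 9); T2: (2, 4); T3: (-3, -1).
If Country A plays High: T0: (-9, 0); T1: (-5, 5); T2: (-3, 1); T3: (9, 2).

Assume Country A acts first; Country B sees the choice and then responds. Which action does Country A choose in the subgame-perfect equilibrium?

Backward induction with Country A moving first.
- Free: BR = T1, leader payoff -7.
- Moderate: BR = T1, leader payoff -2.
- High: BR = T1, leader payoff -5.
Maximizing over -7, -2, -5, Country A chooses Moderate. Subgame-perfect outcome: (Moderate, T1) with payoffs (-2, 9).

Moderate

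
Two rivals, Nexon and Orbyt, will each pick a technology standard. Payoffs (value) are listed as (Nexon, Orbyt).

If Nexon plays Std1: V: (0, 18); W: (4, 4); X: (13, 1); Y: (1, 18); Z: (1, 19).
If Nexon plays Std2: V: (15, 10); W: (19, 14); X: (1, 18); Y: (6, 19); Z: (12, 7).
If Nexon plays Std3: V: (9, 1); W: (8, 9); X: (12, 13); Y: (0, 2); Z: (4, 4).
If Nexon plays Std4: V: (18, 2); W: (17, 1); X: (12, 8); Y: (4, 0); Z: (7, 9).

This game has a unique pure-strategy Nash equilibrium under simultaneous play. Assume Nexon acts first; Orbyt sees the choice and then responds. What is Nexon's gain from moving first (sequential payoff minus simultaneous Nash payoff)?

6

Solve by backward induction (Nexon leads).
- Std1: BR = Z, leader payoff 1.
- Std2: BR = Y, leader payoff 6.
- Std3: BR = X, leader payoff 12.
- Std4: BR = Z, leader payoff 7.
Nexon's induced payoffs are 1, 6, 12, 7, so Nexon commits to Std3. Subgame-perfect outcome: (Std3, X) with payoffs (12, 13).
Under simultaneous play:
Nexon's best replies: V→Std4; W→Std2; X→Std1; Y→Std2; Z→Std2.
Orbyt's best replies: Std1→Z; Std2→Y; Std3→X; Std4→Z.
The unique mutual best reply is (Std2, Y), giving (6, 19).
Nexon's commitment gain: 12 − 6 = 6.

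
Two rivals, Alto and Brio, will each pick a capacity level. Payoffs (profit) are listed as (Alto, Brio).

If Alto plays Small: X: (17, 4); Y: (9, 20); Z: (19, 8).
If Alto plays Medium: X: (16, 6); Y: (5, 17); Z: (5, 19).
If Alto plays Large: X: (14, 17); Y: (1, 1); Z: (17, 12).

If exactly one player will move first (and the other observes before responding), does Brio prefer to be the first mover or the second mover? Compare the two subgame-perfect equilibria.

first

If Alto leads: Brio's best replies are Small→Y, Medium→Z, Large→X; Alto's induced payoffs 9, 5, 14; outcome (Large, X), payoffs (14, 17).
If Brio leads: Alto's best replies are X→Small, Y→Small, Z→Small; Brio's induced payoffs 4, 20, 8; outcome (Small, Y), payoffs (9, 20).
Brio gets 20 moving first and 17 moving second, so Brio prefers to move first.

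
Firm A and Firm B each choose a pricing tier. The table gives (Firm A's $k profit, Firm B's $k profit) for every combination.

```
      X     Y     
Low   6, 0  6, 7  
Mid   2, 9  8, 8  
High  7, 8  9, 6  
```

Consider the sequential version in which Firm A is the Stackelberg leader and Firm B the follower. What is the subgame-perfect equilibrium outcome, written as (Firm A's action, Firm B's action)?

Work backward from Firm B's decision.
- Low: BR = Y, leader payoff 6.
- Mid: BR = X, leader payoff 2.
- High: BR = X, leader payoff 7.
Firm A's induced payoffs are 6, 2, 7, so Firm A commits to High. Subgame-perfect outcome: (High, X) with payoffs (7, 8).

(High, X)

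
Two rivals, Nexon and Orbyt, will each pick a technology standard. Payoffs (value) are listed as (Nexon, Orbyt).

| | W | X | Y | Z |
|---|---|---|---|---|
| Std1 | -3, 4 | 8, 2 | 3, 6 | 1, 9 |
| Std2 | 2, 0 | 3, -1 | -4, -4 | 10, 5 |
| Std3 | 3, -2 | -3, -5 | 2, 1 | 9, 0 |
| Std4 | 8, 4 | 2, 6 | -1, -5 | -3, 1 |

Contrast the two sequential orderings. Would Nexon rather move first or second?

first

If Nexon leads: Orbyt's best replies are Std1→Z, Std2→Z, Std3→Y, Std4→X; Nexon's induced payoffs 1, 10, 2, 2; outcome (Std2, Z), payoffs (10, 5).
If Orbyt leads: Nexon's best replies are W→Std4, X→Std1, Y→Std1, Z→Std2; Orbyt's induced payoffs 4, 2, 6, 5; outcome (Std1, Y), payoffs (3, 6).
Nexon gets 10 moving first and 3 moving second, so Nexon prefers to move first.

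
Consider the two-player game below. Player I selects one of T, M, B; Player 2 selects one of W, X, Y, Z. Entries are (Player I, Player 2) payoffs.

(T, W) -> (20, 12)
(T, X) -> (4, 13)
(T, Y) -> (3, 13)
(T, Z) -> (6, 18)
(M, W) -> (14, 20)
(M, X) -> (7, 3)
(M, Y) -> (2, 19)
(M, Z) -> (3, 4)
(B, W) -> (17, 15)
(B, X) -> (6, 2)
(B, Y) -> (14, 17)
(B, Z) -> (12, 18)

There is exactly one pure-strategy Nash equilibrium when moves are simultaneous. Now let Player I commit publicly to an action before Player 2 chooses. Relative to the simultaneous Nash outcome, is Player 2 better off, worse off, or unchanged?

better off

Work backward from Player 2's decision.
- T: Player 2 compares 12, 13, 13, 18 and picks Z; Player I would get 6.
- M: Player 2 compares 20, 3, 19, 4 and picks W; Player I would get 14.
- B: Player 2 compares 15, 2, 17, 18 and picks Z; Player I would get 12.
Player I's induced payoffs are 6, 14, 12, so Player I commits to M. Subgame-perfect outcome: (M, W) with payoffs (14, 20).
Now find the simultaneous Nash equilibrium.
Player I's best replies: W→T; X→M; Y→B; Z→B.
Player 2's best replies: T→Z; M→W; B→Z.
Only (B, Z) has each player best-responding; Nash payoffs (12, 18).
Player 2 earns 20 sequentially versus 18 at the Nash outcome: better off.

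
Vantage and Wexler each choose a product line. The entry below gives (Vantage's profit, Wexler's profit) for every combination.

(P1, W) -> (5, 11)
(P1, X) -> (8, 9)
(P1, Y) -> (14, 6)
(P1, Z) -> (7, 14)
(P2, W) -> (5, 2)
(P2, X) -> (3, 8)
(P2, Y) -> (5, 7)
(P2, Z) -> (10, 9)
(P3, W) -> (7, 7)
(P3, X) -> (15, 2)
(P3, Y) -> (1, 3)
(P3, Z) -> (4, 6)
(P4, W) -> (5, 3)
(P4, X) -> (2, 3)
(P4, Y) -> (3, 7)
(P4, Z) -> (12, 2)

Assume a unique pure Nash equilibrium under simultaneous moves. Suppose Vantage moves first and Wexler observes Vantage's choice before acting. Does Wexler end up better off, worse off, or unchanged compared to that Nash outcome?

Solve by backward induction (Vantage leads).
- P1: Wexler compares 11, 9, 6, 14 and picks Z; Vantage would get 7.
- P2: Wexler compares 2, 8, 7, 9 and picks Z; Vantage would get 10.
- P3: Wexler compares 7, 2, 3, 6 and picks W; Vantage would get 7.
- P4: Wexler compares 3, 3, 7, 2 and picks Y; Vantage would get 3.
Vantage's induced payoffs are 7, 10, 7, 3, so Vantage commits to P2. Subgame-perfect outcome: (P2, Z) with payoffs (10, 9).
For the simultaneous game, intersect best replies.
Vantage's best replies: W→P3; X→P3; Y→P1; Z→P4.
Wexler's best replies: P1→Z; P2→Z; P3→W; P4→Y.
The unique mutual best reply is (P3, W), giving (7, 7).
Wexler earns 9 sequentially versus 7 at the Nash outcome: better off.

better off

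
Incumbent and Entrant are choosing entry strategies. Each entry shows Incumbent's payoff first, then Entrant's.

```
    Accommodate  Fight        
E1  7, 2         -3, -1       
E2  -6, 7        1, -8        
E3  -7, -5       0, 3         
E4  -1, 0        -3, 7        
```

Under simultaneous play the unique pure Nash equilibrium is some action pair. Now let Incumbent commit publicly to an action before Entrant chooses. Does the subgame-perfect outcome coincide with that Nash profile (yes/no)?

Entrant best-responds to each possible Incumbent move:
- E1 → Entrant plays Accommodate (best of 2, -1); Incumbent gets 7.
- E2 → Entrant plays Accommodate (best of 7, -8); Incumbent gets -6.
- E3 → Entrant plays Fight (best of -5, 3); Incumbent gets 0.
- E4 → Entrant plays Fight (best of 0, 7); Incumbent gets -3.
Maximizing over 7, -6, 0, -3, Incumbent chooses E1. Subgame-perfect outcome: (E1, Accommodate) with payoffs (7, 2).
For the simultaneous game, intersect best replies.
Incumbent's best replies: Accommodate→E1; Fight→E2.
Entrant's best replies: E1→Accommodate; E2→Accommodate; E3→Fight; E4→Fight.
Only (E1, Accommodate) has each player best-responding; Nash payoffs (7, 2).
Sequential outcome (E1, Accommodate) coincides with the Nash profile (E1, Accommodate).

yes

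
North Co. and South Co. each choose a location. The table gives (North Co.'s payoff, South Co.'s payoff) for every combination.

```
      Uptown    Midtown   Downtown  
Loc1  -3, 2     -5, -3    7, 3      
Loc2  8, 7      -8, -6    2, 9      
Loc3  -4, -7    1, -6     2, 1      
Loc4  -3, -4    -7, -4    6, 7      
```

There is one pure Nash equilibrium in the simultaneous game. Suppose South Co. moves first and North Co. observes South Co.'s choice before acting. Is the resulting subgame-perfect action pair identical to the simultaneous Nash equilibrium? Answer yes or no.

Work backward from North Co.'s decision.
- Uptown: North Co. compares -3, 8, -4, -3 and picks Loc2; South Co. would get 7.
- Midtown: North Co. compares -5, -8, 1, -7 and picks Loc3; South Co. would get -6.
- Downtown: North Co. compares 7, 2, 2, 6 and picks Loc1; South Co. would get 3.
Among 7, -6, 3, the best is 7 at Uptown. Subgame-perfect outcome: (Loc2, Uptown) with payoffs (8, 7).
Under simultaneous play:
North Co.'s best replies: Uptown→Loc2; Midtown→Loc3; Downtown→Loc1.
South Co.'s best replies: Loc1→Downtown; Loc2→Downtown; Loc3→Downtown; Loc4→Downtown.
The unique mutual best reply is (Loc1, Downtown), giving (7, 3).
Sequential outcome (Loc2, Uptown) differs from the Nash profile (Loc1, Downtown).

no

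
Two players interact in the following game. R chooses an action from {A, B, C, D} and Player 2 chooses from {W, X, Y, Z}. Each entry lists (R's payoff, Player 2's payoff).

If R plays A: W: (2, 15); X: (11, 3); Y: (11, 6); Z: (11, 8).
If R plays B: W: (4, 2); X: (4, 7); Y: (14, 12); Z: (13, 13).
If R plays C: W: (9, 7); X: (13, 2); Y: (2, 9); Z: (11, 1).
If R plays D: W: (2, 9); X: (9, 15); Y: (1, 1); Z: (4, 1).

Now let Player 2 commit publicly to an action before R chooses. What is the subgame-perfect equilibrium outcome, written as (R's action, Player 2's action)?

Solve by backward induction (Player 2 leads).
- W: R compares 2, 4, 9, 2 and picks C; Player 2 would get 7.
- X: R compares 11, 4, 13, 9 and picks C; Player 2 would get 2.
- Y: R compares 11, 14, 2, 1 and picks B; Player 2 would get 12.
- Z: R compares 11, 13, 11, 4 and picks B; Player 2 would get 13.
Maximizing over 7, 2, 12, 13, Player 2 chooses Z. Subgame-perfect outcome: (B, Z) with payoffs (13, 13).

(B, Z)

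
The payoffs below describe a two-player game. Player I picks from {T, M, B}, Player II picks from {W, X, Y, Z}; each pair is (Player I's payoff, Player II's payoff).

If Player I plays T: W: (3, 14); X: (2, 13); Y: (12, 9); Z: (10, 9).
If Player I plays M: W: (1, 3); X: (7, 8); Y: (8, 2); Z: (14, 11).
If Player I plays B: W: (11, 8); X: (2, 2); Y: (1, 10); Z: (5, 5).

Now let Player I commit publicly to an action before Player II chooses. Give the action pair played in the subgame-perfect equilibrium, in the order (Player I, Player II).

Backward induction with Player I moving first.
- T: Player II compares 14, 13, 9, 9 and picks W; Player I would get 3.
- M: Player II compares 3, 8, 2, 11 and picks Z; Player I would get 14.
- B: Player II compares 8, 2, 10, 5 and picks Y; Player I would get 1.
Player I's induced payoffs are 3, 14, 1, so Player I commits to M. Subgame-perfect outcome: (M, Z) with payoffs (14, 11).

(M, Z)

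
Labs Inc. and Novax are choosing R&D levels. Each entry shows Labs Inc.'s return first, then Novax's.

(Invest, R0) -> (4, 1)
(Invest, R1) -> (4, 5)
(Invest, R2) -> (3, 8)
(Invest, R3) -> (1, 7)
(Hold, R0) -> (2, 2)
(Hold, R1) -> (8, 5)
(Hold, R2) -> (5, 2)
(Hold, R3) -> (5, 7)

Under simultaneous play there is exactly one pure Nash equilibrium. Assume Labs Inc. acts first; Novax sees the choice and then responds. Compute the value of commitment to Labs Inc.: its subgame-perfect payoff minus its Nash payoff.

Backward induction with Labs Inc. moving first.
- Invest: Novax compares 1, 5, 8, 7 and picks R2; Labs Inc. would get 3.
- Hold: Novax compares 2, 5, 2, 7 and picks R3; Labs Inc. would get 5.
Among 3, 5, the best is 5 at Hold. Subgame-perfect outcome: (Hold, R3) with payoffs (5, 7).
Under simultaneous play:
Labs Inc.'s best replies: R0→Invest; R1→Hold; R2→Hold; R3→Hold.
Novax's best replies: Invest→R2; Hold→R3.
The unique mutual best reply is (Hold, R3), giving (5, 7).
Labs Inc.'s commitment gain: 5 − 5 = 0.

0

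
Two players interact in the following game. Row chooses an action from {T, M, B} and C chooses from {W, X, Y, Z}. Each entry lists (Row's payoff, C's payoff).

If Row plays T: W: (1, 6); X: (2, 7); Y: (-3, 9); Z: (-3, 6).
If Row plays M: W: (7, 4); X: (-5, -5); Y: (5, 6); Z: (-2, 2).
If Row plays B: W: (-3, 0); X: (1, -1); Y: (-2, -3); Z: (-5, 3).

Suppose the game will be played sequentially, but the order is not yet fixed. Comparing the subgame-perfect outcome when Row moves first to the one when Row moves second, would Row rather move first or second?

first

If Row leads: C's best replies are T→Y, M→Y, B→Z; Row's induced payoffs -3, 5, -5; outcome (M, Y), payoffs (5, 6).
If C leads: Row's best replies are W→M, X→T, Y→M, Z→M; C's induced payoffs 4, 7, 6, 2; outcome (T, X), payoffs (2, 7).
Row gets 5 moving first and 2 moving second, so Row prefers to move first.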